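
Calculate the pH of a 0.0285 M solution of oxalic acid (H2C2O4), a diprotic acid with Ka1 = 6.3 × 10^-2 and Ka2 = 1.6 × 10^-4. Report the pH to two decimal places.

pH = 1.67

Since Ka1 ≫ Ka2, the first ionization dominates [H+].
Ka1 = x²/(0.0285 − x) = 6.3 × 10^-2
Solving the quadratic: x = (−Ka1 + √(Ka1² + 4·Ka1·C₀))/2 = 2.13 × 10^-2 M
pH = −log(2.13 × 10^-2) = 1.67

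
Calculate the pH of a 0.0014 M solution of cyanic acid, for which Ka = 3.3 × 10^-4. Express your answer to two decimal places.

HOCN ⇌ OCN- + H+
From the ICE table, Ka = [H+]²/(0.0014 − [H+]) = 3.3 × 10^-4.
[H+] is not negligible relative to C₀; solve [H+]² + 0.00033·[H+] − 4.62e-07 = 0.
[H+] = (−Ka + √(Ka² + 4·Ka·C₀))/2 = 5.34 × 10^-4 M
pH = −log[H+] = −log(5.34 × 10^-4) = 3.27

pH = 3.27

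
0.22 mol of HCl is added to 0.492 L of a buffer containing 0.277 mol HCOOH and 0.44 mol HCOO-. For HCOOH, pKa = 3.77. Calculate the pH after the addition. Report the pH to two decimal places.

Added H+ converts HCOO- to HCOOH: HCOOH → 0.497 mol, HCOO- → 0.22 mol.
Henderson–Hasselbalch with mole ratio 0.22/0.497: pH = 3.77 + (-0.354)

pH = 3.42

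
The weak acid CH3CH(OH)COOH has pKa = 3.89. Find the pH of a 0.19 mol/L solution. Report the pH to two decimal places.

pH = 2.31

CH3CH(OH)COOH ⇌ CH3CH(OH)COO- + H+
Ka = 10^(−3.89) = 1.29 × 10^-4
From the ICE table, Ka = [H+]²/(0.19 − [H+]) = 1.29 × 10^-4.
Neglecting [H+] in the denominator: [H+] = √(1.29 × 10^-4 × 0.19) = 4.95 × 10^-3 M
pH = −log[H+] = −log(4.95 × 10^-3) = 2.31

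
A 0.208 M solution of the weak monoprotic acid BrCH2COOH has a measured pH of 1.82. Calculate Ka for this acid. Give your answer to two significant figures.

Ka = 1.2 × 10^-3

[H+] = 10^(-1.82) = 1.51 × 10^-2 M
At equilibrium [HA] = 0.208 − 1.51 × 10^-2 = 1.93 × 10^-1 M
Ka = [H+][A-]/[HA] = (1.51 × 10^-2)² / 1.93 × 10^-1 = 1.2 × 10^-3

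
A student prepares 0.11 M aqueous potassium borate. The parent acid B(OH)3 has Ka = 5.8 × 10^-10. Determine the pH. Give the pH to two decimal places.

pH = 11.14

B(OH)4- is the conjugate base of the weak acid B(OH)3.
Kb = Kw/Ka = 1.0×10^-14 / 5.8 × 10^-10 = 1.72 × 10^-5
From the ICE table, Kb = [OH-]²/(0.11 − [OH-]) = 1.72 × 10^-5.
Neglecting [OH-] in the denominator: [OH-] = √(1.72 × 10^-5 × 0.11) = 1.38 × 10^-3 M
pOH = −log(1.38 × 10^-3) = 2.86; pH = 14.00 − 2.86 = 11.14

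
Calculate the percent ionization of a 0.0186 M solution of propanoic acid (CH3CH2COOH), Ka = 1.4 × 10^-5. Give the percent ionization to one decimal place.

CH3CH2COOH ⇌ CH3CH2COO- + H+; let x = [H+] at equilibrium.
x ≈ √(Ka·C₀) = √(1.4 × 10^-5 × 0.0186) = 5.10 × 10^-4 M
% ionization = x/C₀ × 100% = 5.10 × 10^-4/0.0186 × 100% = 2.7%

2.7%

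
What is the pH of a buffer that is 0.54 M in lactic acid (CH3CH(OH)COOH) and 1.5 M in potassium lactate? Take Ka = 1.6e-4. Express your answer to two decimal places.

pH = 4.24

pKa = −log(1.6 × 10^-4) = 3.796
Using pH = pKa + log([base]/[acid]) with [base]/[acid] = 1.5/0.54:
pH = 3.796 + (+0.444) = 4.24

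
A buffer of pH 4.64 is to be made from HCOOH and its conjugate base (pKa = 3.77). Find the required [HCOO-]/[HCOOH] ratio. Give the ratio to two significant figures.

ratio = 7.4

pH = pKa + log(r) ⇒ log(r) = 4.64 − 3.77 = +0.87
r = [HCOO-]/[HCOOH] = 10^(+0.87) = 7.41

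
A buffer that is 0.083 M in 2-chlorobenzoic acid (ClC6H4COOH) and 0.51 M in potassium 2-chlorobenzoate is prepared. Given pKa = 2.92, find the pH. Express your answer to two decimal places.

Henderson–Hasselbalch: pH = pKa + log([ClC6H4COO-]/[ClC6H4COOH]) = 2.92 + log(0.51/0.083)
pH = 2.92 + (+0.788) = 3.71

pH = 3.71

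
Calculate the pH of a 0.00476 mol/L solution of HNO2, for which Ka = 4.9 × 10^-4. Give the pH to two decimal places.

pH = 2.89

HNO2 ⇌ NO2- + H+
Ka = [H+]²/(0.00476 − [H+]) = 4.9 × 10^-4
[H+] is not negligible relative to C₀; solve [H+]² + 0.00049·[H+] − 2.33e-06 = 0.
[H+] = (−Ka + √(Ka² + 4·Ka·C₀))/2 = 1.30 × 10^-3 M
pH = −log(1.30 × 10^-3) = 2.89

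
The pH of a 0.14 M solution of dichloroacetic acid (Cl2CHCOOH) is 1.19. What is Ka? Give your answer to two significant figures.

[H+] = 10^(-1.19) = 6.46 × 10^-2 M
At equilibrium [HA] = 0.14 − 6.46 × 10^-2 = 7.54 × 10^-2 M
Ka = [H+][A-]/[HA] = (6.46 × 10^-2)² / 7.54 × 10^-2 = 5.5 × 10^-2

Ka = 5.5 × 10^-2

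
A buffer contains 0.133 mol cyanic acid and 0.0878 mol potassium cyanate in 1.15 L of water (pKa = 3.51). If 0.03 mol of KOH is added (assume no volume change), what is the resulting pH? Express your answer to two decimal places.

pH = 3.57

After neutralization: n(HOCN) = 0.103 mol, n(OCN-) = 0.118 mol.
pH = pKa + log([A⁻]/[HA]) = 3.51 + log(0.118/0.103) = 3.51 +0.059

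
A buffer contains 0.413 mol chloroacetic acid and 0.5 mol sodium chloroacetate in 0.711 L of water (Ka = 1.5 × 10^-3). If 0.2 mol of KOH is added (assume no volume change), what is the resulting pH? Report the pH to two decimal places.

pH = 3.34

After neutralization: n(ClCH2COOH) = 0.213 mol, n(ClCH2COO-) = 0.7 mol.
pKa = −log(1.5 × 10^-3) = 2.824
pH = pKa + log(n_ClCH2COO-/n_ClCH2COOH) = 2.824 + log(0.7/0.213) = 2.824 + (+0.517)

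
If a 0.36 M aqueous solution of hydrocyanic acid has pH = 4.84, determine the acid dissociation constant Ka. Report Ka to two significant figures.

Ka = 5.8 × 10^-10

[H+] = 10^(-4.84) = 1.45 × 10^-5 M
At equilibrium [HA] = 0.36 − 1.45 × 10^-5 = 3.60 × 10^-1 M
Ka = [H+][A-]/[HA] = (1.45 × 10^-5)² / 3.60 × 10^-1 = 5.8 × 10^-10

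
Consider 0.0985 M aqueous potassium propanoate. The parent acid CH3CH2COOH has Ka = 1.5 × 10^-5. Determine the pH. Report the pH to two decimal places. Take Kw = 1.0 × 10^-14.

CH3CH2COO- is the conjugate base of the weak acid CH3CH2COOH.
Kb = Kw/Ka = 1.0×10^-14 / 1.5 × 10^-5 = 6.67 × 10^-10
Let x = [OH-] at equilibrium. Kb = x²/(0.0985 − x).
Assume x ≪ 0.0985: x ≈ √(6.67 × 10^-10 × 0.0985) = 8.11 × 10^-6 M
Check: 0.0082% ionized — well under 5%, approximation valid.
pOH = −log(8.11 × 10^-6) = 5.09; pH = 14.00 − 5.09 = 8.91

pH = 8.91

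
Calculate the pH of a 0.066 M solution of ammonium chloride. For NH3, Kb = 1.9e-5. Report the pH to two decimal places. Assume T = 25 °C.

NH4+ is the conjugate acid of the weak base NH3.
Ka = Kw/Kb = 1.0×10^-14 / 1.9 × 10^-5 = 5.26 × 10^-10
From the ICE table, Ka = [H+]²/(0.066 − [H+]) = 5.26 × 10^-10.
Since Ka ≪ C₀, [H+] ≈ √(Ka·C₀) = 5.89 × 10^-6 M.
Check: 0.0089% ionized — well under 5%, approximation valid.
pH = −log[H+] = −log(5.89 × 10^-6) = 5.23

pH = 5.23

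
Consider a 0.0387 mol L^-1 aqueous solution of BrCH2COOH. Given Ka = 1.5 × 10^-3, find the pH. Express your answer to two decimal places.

BrCH2COOH ⇌ BrCH2COO- + H+
Let x = [H+] at equilibrium. Ka = x²/(0.0387 − x).
x is not negligible relative to C₀; solve x² + 0.0015·x − 5.81e-05 = 0.
x = (−Ka + √(Ka² + 4·Ka·C₀))/2 = 6.91 × 10^-3 M
pH = −log(6.91 × 10^-3) = 2.16

pH = 2.16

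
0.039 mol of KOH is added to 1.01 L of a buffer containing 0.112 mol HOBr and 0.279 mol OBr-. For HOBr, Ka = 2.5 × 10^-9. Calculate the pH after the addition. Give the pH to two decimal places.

pH = 9.24

OH- converts HOBr to OBr-: HOBr → 0.073 mol, OBr- → 0.318 mol.
pKa = −log(2.5 × 10^-9) = 8.602
pH = pKa + log([A⁻]/[HA]) = 8.602 + log(0.318/0.073) = 8.602 +0.639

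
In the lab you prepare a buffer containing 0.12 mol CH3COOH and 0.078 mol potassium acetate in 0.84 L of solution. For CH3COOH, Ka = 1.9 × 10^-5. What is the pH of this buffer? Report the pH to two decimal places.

pKa = −log(1.9 × 10^-5) = 4.721
Using pH = pKa + log([base]/[acid]) with [base]/[acid] = 0.078/0.12:
pH = 4.721 + (-0.187) = 4.53

pH = 4.53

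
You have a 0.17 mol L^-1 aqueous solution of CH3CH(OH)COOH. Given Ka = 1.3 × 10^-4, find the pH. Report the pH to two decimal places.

pH = 2.33

CH3CH(OH)COOH ⇌ CH3CH(OH)COO- + H+
Ka = [H+]²/(0.17 − [H+]) = 1.3 × 10^-4
Since Ka ≪ C₀, [H+] ≈ √(Ka·C₀) = 4.70 × 10^-3 M.
pH = −log(4.70 × 10^-3) = 2.33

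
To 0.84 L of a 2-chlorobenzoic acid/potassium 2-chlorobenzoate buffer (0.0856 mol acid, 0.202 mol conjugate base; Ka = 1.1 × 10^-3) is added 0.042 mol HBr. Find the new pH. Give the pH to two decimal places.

Added H+ converts ClC6H4COO- to ClC6H4COOH: ClC6H4COOH → 0.128 mol, ClC6H4COO- → 0.16 mol.
pKa = −log(1.1 × 10^-3) = 2.959
Henderson–Hasselbalch with mole ratio 0.16/0.128: pH = 2.959 + (+0.097)

pH = 3.06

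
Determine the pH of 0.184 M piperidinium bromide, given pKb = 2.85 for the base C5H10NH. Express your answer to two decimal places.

C5H10NH2+ is the conjugate acid of the weak base C5H10NH.
Kb = 10^(−2.85) = 1.41 × 10^-3
Ka = Kw/Kb = 1.0×10^-14 / 1.41 × 10^-3 = 7.09 × 10^-12
Let x = [H+] at equilibrium. Ka = x²/(0.184 − x).
Neglecting x in the denominator: x = √(7.09 × 10^-12 × 0.184) = 1.14 × 10^-6 M
Check: 0.00062% ionized — well under 5%, approximation valid.
pH = −log(1.14 × 10^-6) = 5.94

pH = 5.94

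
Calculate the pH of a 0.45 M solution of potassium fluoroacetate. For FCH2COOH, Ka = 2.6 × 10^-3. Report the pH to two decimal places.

pH = 8.12

FCH2COO- is the conjugate base of the weak acid FCH2COOH.
Kb = Kw/Ka = 1.0×10^-14 / 2.6 × 10^-3 = 3.85 × 10^-12
From the ICE table, Kb = x²/(0.45 − x) = 3.85 × 10^-12.
Neglecting x in the denominator: x = √(3.85 × 10^-12 × 0.45) = 1.32 × 10^-6 M
(x/C₀ = 0.00029% < 5%, so the approximation holds.)
pOH = 5.88, so pH = 14.00 − pOH = 8.12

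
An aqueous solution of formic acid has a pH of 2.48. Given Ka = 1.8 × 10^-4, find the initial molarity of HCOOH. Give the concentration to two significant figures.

C₀ = 6.4 × 10^-2 M

[H+] = 10^(-2.48) = 3.31 × 10^-3 M = x
Ka = x²/(C₀ − x) ⇒ C₀ = x + x²/Ka
C₀ = 3.31 × 10^-3 + (3.31 × 10^-3)²/(1.8 × 10^-4) = 6.42 × 10^-2 M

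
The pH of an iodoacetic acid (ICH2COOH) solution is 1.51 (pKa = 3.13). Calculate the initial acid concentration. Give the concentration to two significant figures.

C₀ = 1.3 M

[H+] = 10^(-1.51) = 3.09 × 10^-2 M = x
Ka = 10^(−3.13) = 7.41 × 10^-4
Ka = x²/(C₀ − x) ⇒ C₀ = x + x²/Ka
C₀ = 3.09 × 10^-2 + (3.09 × 10^-2)²/(7.41 × 10^-4) = 1.32 M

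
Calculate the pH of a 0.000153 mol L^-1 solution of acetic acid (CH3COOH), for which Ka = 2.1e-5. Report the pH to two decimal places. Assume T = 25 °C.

pH = 4.33

CH3COOH ⇌ CH3COO- + H+
Ka = x²/(0.000153 − x) = 2.1 × 10^-5
Here C₀/Ka ≈ 7.29, so the small-x approximation fails. Use the quadratic:
x = [−2.1e-05 + √(2.1e-05² + 1.29e-08)]/2 = 4.71 × 10^-5 M
pH = −log[H+] = −log(4.71 × 10^-5) = 4.33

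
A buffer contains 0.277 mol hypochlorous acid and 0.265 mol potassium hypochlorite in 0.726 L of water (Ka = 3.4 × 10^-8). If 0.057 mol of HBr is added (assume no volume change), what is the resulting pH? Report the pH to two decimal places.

Added H+ converts OCl- to HOCl: HOCl → 0.334 mol, OCl- → 0.208 mol.
pKa = −log(3.4 × 10^-8) = 7.469
pH = pKa + log(n_OCl-/n_HOCl) = 7.469 + log(0.208/0.334) = 7.469 + (-0.206)

pH = 7.26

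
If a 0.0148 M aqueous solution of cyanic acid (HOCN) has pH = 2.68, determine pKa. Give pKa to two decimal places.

[H+] = 10^(-2.68) = 2.09 × 10^-3 M
At equilibrium [HA] = 0.0148 − 2.09 × 10^-3 = 1.27 × 10^-2 M
Ka = [H+][A-]/[HA] = (2.09 × 10^-3)² / 1.27 × 10^-2 = 3.44 × 10^-4
pKa = -log(3.44 × 10^-4) = 3.46

pKa = 3.46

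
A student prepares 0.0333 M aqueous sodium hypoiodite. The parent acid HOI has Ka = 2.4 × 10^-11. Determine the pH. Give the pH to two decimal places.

pH = 11.55

OI- is the conjugate base of the weak acid HOI.
Kb = Kw/Ka = 1.0×10^-14 / 2.4 × 10^-11 = 4.17 × 10^-4
From the ICE table, Kb = [OH-]²/(0.0333 − [OH-]) = 4.17 × 10^-4.
Here C₀/Kb ≈ 79.9, so the small-[OH-] approximation fails. Use the quadratic:
[OH-] = [−0.000417 + √(0.000417² + 5.55e-05)]/2 = 3.52 × 10^-3 M
pOH = −log(3.52 × 10^-3) = 2.45; pH = 14.00 − 2.45 = 11.55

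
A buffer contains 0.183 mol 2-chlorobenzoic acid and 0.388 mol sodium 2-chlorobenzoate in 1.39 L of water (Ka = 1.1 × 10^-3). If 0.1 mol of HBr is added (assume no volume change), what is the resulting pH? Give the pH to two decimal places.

pH = 2.97

After neutralization: n(ClC6H4COOH) = 0.283 mol, n(ClC6H4COO-) = 0.288 mol.
pKa = −log(1.1 × 10^-3) = 2.959
Henderson–Hasselbalch with mole ratio 0.288/0.283: pH = 2.959 + (+0.008)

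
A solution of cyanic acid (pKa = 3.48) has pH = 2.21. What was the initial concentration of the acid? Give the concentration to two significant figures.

C₀ = 1.2 × 10^-1 M

[H+] = 10^(-2.21) = 6.17 × 10^-3 M = x
Ka = 10^(−3.48) = 3.31 × 10^-4
Ka = x²/(C₀ − x) ⇒ C₀ = x + x²/Ka
C₀ = 6.17 × 10^-3 + (6.17 × 10^-3)²/(3.31 × 10^-4) = 1.21 × 10^-1 M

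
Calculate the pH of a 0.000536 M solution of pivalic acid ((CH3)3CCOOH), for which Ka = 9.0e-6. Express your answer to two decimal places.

(CH3)3CCOOH ⇌ (CH3)3CCOO- + H+
From the ICE table, Ka = [H+]²/(0.000536 − [H+]) = 9.0 × 10^-6.
The 5% rule fails; solving [H+]² + Ka·[H+] − Ka·C₀ = 0 exactly:
[H+] = [−9e-06 + √(9e-06² + 1.93e-08)]/2 = 6.51 × 10^-5 M
pH = −log[H+] = −log(6.51 × 10^-5) = 4.19

pH = 4.19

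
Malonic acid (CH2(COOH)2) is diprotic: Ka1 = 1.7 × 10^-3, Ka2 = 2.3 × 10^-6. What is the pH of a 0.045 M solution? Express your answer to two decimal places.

pH = 2.10

Since Ka1 ≫ Ka2, the first ionization dominates [H+].
Ka1 = x²/(0.045 − x) = 1.7 × 10^-3
Solving the quadratic: x = (−Ka1 + √(Ka1² + 4·Ka1·C₀))/2 = 7.94 × 10^-3 M
pH = −log(7.94 × 10^-3) = 2.10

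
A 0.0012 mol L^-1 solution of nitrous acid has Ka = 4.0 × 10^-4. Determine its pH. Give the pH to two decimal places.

HNO2 ⇌ NO2- + H+
Ka = x²/(0.0012 − x) = 4.0 × 10^-4
Here C₀/Ka ≈ 3, so the small-x approximation fails. Use the quadratic:
x = [−0.0004 + √(0.0004² + 1.92e-06)]/2 = 5.21 × 10^-4 M
pH = −log[H+] = −log(5.21 × 10^-4) = 3.28

pH = 3.28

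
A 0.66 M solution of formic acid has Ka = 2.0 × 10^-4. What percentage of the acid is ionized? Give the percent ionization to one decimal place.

HCOOH ⇌ HCOO- + H+; let x = [H+] at equilibrium.
x ≈ √(Ka·C₀) = √(2.0 × 10^-4 × 0.66) = 1.15 × 10^-2 M
% ionization = x/C₀ × 100% = 1.15 × 10^-2/0.66 × 100% = 1.7%

1.7%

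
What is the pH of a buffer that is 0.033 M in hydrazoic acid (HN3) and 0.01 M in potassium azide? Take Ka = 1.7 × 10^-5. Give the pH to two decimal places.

pH = 4.25

pKa = −log(1.7 × 10^-5) = 4.770
Using pH = pKa + log([base]/[acid]) with [base]/[acid] = 0.01/0.033:
pH = 4.770 + (-0.519) = 4.25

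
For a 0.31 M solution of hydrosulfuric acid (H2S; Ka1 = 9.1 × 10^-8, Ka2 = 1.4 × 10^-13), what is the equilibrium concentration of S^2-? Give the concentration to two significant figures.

First ionization gives [H+] ≈ [HS-] = 1.68 × 10^-4 M.
Second step: Ka2 = [H+][S^2-]/[HS-] ≈ [S^2-] (since [H+] ≈ [HS-]).
So [S^2-] ≈ Ka2.

1.4 × 10^-13 M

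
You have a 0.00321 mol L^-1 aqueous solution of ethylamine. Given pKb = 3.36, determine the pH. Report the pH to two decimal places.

C2H5NH2 + H2O ⇌ C2H5NH3+ + OH-
Kb = 10^(−3.36) = 4.37 × 10^-4
From the ICE table, Kb = x²/(0.00321 − x) = 4.37 × 10^-4.
x is not negligible relative to C₀; solve x² + 0.000437·x − 1.4e-06 = 0.
x = [−0.000437 + √(0.000437² + 5.61e-06)]/2 = 9.86 × 10^-4 M
pOH = −log(9.86 × 10^-4) = 3.01; pH = 14.00 − 3.01 = 10.99

pH = 10.99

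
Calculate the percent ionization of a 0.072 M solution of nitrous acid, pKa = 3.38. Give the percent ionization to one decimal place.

7.3%

HNO2 ⇌ NO2- + H+; let x = [H+] at equilibrium.
Ka = 10^(−3.38) = 4.17 × 10^-4
Solve x² + 0.000417x − 3e-05 = 0 → x = 5.27 × 10^-3 M
Fraction ionized = 5.27 × 10^-3 / 0.072 = 0.0732 → 7.3%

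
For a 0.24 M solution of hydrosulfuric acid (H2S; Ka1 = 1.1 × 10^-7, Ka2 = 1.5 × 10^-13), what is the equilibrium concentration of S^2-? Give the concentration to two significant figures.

1.5 × 10^-13 M

First ionization gives [H+] ≈ [HS-] = 1.62 × 10^-4 M.
Second step: Ka2 = [H+][S^2-]/[HS-] ≈ [S^2-] (since [H+] ≈ [HS-]).
So [S^2-] ≈ Ka2.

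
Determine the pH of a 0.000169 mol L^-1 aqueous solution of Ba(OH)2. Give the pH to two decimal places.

Ba(OH)2 is a strong base (each formula unit releases 2 OH-); [OH-] = 0.000338 M.
pOH = -log(0.000338) = 3.47
pH = 14.00 - 3.47 = 10.53

pH = 10.53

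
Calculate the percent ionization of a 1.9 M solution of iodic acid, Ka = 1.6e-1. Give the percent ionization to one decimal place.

25.1%

HIO3 ⇌ IO3- + H+; let x = [H+] at equilibrium.
Solve x² + 0.16x − 0.304 = 0 → x = 4.77 × 10^-1 M
% ionization = x/C₀ × 100% = 4.77 × 10^-1/1.9 × 100% = 25.1%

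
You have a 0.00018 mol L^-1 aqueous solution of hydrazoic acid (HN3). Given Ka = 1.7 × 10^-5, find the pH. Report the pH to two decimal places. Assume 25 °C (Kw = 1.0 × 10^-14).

pH = 4.32

HN3 ⇌ N3- + H+
Let x = [H+] at equilibrium. Ka = x²/(0.00018 − x).
x is not negligible relative to C₀; solve x² + 1.7e-05·x − 3.06e-09 = 0.
x = (−Ka + √(Ka² + 4·Ka·C₀))/2 = 4.75 × 10^-5 M
pH = −log(4.75 × 10^-5) = 4.32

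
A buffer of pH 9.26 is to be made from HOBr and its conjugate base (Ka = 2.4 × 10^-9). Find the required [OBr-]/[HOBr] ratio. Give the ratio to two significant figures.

pKa = -log(2.4 × 10^-9) = 8.620
pH = pKa + log(r) ⇒ log(r) = 9.26 − 8.620 = +0.640
r = [OBr-]/[HOBr] = 10^(+0.640) = 4.37

ratio = 4.4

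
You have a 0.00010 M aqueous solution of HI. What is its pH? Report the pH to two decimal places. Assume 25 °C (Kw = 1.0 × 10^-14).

pH = 4.00

HI is a strong acid and dissociates completely, so [H+] = 0.00010 M.
pH = -log(0.0001) = 4.00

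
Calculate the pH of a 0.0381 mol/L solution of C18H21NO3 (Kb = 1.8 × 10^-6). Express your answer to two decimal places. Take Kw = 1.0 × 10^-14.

pH = 10.42

C18H21NO3 + H2O ⇌ C18H22NO3+ + OH-
Kb = [OH-]²/(0.0381 − [OH-]) = 1.8 × 10^-6
Since Kb ≪ C₀, [OH-] ≈ √(Kb·C₀) = 2.62 × 10^-4 M.
([OH-]/C₀ = 0.69% < 5%, so the approximation holds.)
pOH = −log(2.62 × 10^-4) = 3.58; pH = 14.00 − 3.58 = 10.42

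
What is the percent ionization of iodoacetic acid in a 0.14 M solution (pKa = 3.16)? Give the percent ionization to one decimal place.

6.8%

ICH2COOH ⇌ ICH2COO- + H+; let x = [H+] at equilibrium.
Ka = 10^(−3.16) = 6.92 × 10^-4
Solve x² + 0.000692x − 9.69e-05 = 0 → x = 9.50 × 10^-3 M
% ionization = x/C₀ × 100% = 9.50 × 10^-3/0.14 × 100% = 6.8%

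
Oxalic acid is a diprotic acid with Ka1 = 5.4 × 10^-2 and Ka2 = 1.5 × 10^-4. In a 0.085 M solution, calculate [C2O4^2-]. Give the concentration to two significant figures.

1.5 × 10^-4 M

First ionization gives [H+] ≈ [HC2O4-] = 4.59 × 10^-2 M.
Second step: Ka2 = [H+][C2O4^2-]/[HC2O4-] ≈ [C2O4^2-] (since [H+] ≈ [HC2O4-]).
So [C2O4^2-] ≈ Ka2.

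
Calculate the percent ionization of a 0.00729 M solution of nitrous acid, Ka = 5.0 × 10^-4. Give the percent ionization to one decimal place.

23.0%

HNO2 ⇌ NO2- + H+; let x = [H+] at equilibrium.
Solve x² + 0.0005x − 3.64e-06 = 0 → x = 1.68 × 10^-3 M
% ionization = x/C₀ × 100% = 1.68 × 10^-3/0.00729 × 100% = 23.0%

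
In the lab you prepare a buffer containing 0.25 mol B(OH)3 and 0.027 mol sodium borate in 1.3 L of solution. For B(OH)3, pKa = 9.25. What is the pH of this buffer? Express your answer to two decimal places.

pH = 8.28

pH = pKa + log([A⁻]/[HA]) = 9.25 + log(0.027/0.25)
pH = 9.25 + (-0.967) = 8.28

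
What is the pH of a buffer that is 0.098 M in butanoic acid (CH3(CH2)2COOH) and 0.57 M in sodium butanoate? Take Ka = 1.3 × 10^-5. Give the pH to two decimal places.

pKa = −log(1.3 × 10^-5) = 4.886
Henderson–Hasselbalch: pH = pKa + log([CH3(CH2)2COO-]/[CH3(CH2)2COOH]) = 4.886 + log(0.57/0.098)
pH = 4.886 + (+0.765) = 5.65

pH = 5.65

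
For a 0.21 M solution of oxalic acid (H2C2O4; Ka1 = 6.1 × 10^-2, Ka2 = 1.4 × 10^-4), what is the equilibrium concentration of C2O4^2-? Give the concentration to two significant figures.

First ionization gives [H+] ≈ [HC2O4-] = 8.67 × 10^-2 M.
Second step: Ka2 = [H+][C2O4^2-]/[HC2O4-] ≈ [C2O4^2-] (since [H+] ≈ [HC2O4-]).
So [C2O4^2-] ≈ Ka2.

1.4 × 10^-4 M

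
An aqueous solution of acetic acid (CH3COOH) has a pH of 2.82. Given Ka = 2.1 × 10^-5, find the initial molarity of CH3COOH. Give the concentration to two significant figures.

C₀ = 1.1 × 10^-1 M

[H+] = 10^(-2.82) = 1.51 × 10^-3 M = x
Ka = x²/(C₀ − x) ⇒ C₀ = x + x²/Ka
C₀ = 1.51 × 10^-3 + (1.51 × 10^-3)²/(2.1 × 10^-5) = 1.10 × 10^-1 M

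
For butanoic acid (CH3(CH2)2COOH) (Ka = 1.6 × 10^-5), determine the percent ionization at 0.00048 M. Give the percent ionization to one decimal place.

16.7%

CH3(CH2)2COOH ⇌ CH3(CH2)2COO- + H+; let x = [H+] at equilibrium.
Solve x² + 1.6e-05x − 7.68e-09 = 0 → x = 8.00 × 10^-5 M
Fraction ionized = 8.00 × 10^-5 / 0.00048 = 0.1667 → 16.7%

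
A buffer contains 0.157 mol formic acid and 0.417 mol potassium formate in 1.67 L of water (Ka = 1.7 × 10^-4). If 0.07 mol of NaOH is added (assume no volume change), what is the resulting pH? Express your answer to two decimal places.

pH = 4.52

OH- converts HCOOH to HCOO-: HCOOH → 0.087 mol, HCOO- → 0.487 mol.
pKa = −log(1.7 × 10^-4) = 3.770
pH = pKa + log([A⁻]/[HA]) = 3.770 + log(0.487/0.087) = 3.770 +0.748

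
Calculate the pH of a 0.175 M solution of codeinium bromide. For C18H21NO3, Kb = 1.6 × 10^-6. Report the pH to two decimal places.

C18H22NO3+ is the conjugate acid of the weak base C18H21NO3.
Ka = Kw/Kb = 1.0×10^-14 / 1.6 × 10^-6 = 6.25 × 10^-9
Ka = [H+]²/(0.175 − [H+]) = 6.25 × 10^-9
Since Ka ≪ C₀, [H+] ≈ √(Ka·C₀) = 3.31 × 10^-5 M.
([H+]/C₀ = 0.019% < 5%, so the approximation holds.)
pH = −log(3.31 × 10^-5) = 4.48

pH = 4.48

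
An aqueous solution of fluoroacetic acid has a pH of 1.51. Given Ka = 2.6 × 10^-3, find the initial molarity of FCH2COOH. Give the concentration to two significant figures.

C₀ = 4.0 × 10^-1 M

[H+] = 10^(-1.51) = 3.09 × 10^-2 M = x
Ka = x²/(C₀ − x) ⇒ C₀ = x + x²/Ka
C₀ = 3.09 × 10^-2 + (3.09 × 10^-2)²/(2.6 × 10^-3) = 3.98 × 10^-1 M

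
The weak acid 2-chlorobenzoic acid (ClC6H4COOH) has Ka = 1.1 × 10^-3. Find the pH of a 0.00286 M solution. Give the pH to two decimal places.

pH = 2.88

ClC6H4COOH ⇌ ClC6H4COO- + H+
Ka = x²/(0.00286 − x) = 1.1 × 10^-3
Here C₀/Ka ≈ 2.6, so the small-x approximation fails. Use the quadratic:
x = [−0.0011 + √(0.0011² + 1.26e-05)]/2 = 1.31 × 10^-3 M
pH = −log[H+] = −log(1.31 × 10^-3) = 2.88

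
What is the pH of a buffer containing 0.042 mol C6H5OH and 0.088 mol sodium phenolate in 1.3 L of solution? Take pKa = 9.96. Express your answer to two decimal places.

pH = pKa + log([A⁻]/[HA]) = 9.96 + log(0.088/0.042)
pH = 9.96 + (+0.321) = 10.28

pH = 10.28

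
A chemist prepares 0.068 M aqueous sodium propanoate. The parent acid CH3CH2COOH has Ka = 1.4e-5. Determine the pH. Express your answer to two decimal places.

pH = 8.84

CH3CH2COO- is the conjugate base of the weak acid CH3CH2COOH.
Kb = Kw/Ka = 1.0×10^-14 / 1.4 × 10^-5 = 7.14 × 10^-10
From the ICE table, Kb = [OH-]²/(0.068 − [OH-]) = 7.14 × 10^-10.
Since Kb ≪ C₀, [OH-] ≈ √(Kb·C₀) = 6.97 × 10^-6 M.
Check: 0.01% ionized — well under 5%, approximation valid.
pOH = −log(6.97 × 10^-6) = 5.16; pH = 14.00 − 5.16 = 8.84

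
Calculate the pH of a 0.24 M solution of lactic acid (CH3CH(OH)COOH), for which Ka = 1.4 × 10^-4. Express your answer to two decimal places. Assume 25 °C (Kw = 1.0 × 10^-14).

pH = 2.24

CH3CH(OH)COOH ⇌ CH3CH(OH)COO- + H+
Ka = x²/(0.24 − x) = 1.4 × 10^-4
Assume x ≪ 0.24: x ≈ √(1.4 × 10^-4 × 0.24) = 5.80 × 10^-3 M
(x/C₀ = 2.4% < 5%, so the approximation holds.)
pH = −log(5.80 × 10^-3) = 2.24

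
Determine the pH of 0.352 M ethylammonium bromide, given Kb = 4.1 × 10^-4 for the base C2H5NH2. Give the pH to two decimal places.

pH = 5.53

C2H5NH3+ is the conjugate acid of the weak base C2H5NH2.
Ka = Kw/Kb = 1.0×10^-14 / 4.1 × 10^-4 = 2.44 × 10^-11
From the ICE table, Ka = [H+]²/(0.352 − [H+]) = 2.44 × 10^-11.
Since Ka ≪ C₀, [H+] ≈ √(Ka·C₀) = 2.93 × 10^-6 M.
([H+]/C₀ = 0.00083% < 5%, so the approximation holds.)
pH = −log(2.93 × 10^-6) = 5.53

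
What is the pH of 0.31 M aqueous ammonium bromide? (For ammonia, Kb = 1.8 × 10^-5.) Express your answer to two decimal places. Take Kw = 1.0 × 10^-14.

NH4+ is the conjugate acid of the weak base NH3.
Ka = Kw/Kb = 1.0×10^-14 / 1.8 × 10^-5 = 5.56 × 10^-10
Let x = [H+] at equilibrium. Ka = x²/(0.31 − x).
Neglecting x in the denominator: x = √(5.56 × 10^-10 × 0.31) = 1.31 × 10^-5 M
Check: 0.0042% ionized — well under 5%, approximation valid.
pH = −log[H+] = −log(1.31 × 10^-5) = 4.88

pH = 4.88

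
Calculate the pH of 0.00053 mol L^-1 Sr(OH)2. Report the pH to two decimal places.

Sr(OH)2 is a strong base (each formula unit releases 2 OH-); [OH-] = 0.00106 M.
pOH = -log(0.00106) = 2.97
pH = 14.00 - 2.97 = 11.03

pH = 11.03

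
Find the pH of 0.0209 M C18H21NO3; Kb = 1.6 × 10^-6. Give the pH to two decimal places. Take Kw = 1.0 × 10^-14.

pH = 10.26

C18H21NO3 + H2O ⇌ C18H22NO3+ + OH-
From the ICE table, Kb = [OH-]²/(0.0209 − [OH-]) = 1.6 × 10^-6.
Assume [OH-] ≪ 0.0209: [OH-] ≈ √(1.6 × 10^-6 × 0.0209) = 1.83 × 10^-4 M
pOH = −log(1.83 × 10^-4) = 3.74; pH = 14.00 − 3.74 = 10.26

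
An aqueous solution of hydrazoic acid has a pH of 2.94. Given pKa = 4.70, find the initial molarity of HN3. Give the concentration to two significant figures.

[H+] = 10^(-2.94) = 1.15 × 10^-3 M = x
Ka = 10^(−4.70) = 2.00 × 10^-5
Ka = x²/(C₀ − x) ⇒ C₀ = x + x²/Ka
C₀ = 1.15 × 10^-3 + (1.15 × 10^-3)²/(2.00 × 10^-5) = 6.73 × 10^-2 M

C₀ = 6.7 × 10^-2 M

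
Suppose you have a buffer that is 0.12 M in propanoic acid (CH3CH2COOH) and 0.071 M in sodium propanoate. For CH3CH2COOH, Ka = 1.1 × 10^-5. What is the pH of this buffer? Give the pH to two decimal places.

pH = 4.73

pKa = −log(1.1 × 10^-5) = 4.959
Using pH = pKa + log([base]/[acid]) with [base]/[acid] = 0.071/0.12:
pH = 4.959 + (-0.228) = 4.73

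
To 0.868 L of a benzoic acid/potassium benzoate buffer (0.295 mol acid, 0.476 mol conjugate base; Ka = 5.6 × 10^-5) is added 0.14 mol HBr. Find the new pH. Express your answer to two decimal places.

Added H+ converts C6H5COO- to C6H5COOH: C6H5COOH → 0.435 mol, C6H5COO- → 0.336 mol.
pKa = −log(5.6 × 10^-5) = 4.252
Henderson–Hasselbalch with mole ratio 0.336/0.435: pH = 4.252 + (-0.112)

pH = 4.14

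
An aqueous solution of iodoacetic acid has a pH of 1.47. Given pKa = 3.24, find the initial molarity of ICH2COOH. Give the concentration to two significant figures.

[H+] = 10^(-1.47) = 3.39 × 10^-2 M = x
Ka = 10^(−3.24) = 5.75 × 10^-4
Ka = x²/(C₀ − x) ⇒ C₀ = x + x²/Ka
C₀ = 3.39 × 10^-2 + (3.39 × 10^-2)²/(5.75 × 10^-4) = 2.03 M

C₀ = 2.0 M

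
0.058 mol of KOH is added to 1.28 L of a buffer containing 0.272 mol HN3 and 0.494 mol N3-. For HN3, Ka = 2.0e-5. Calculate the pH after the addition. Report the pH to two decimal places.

After neutralization: n(HN3) = 0.214 mol, n(N3-) = 0.552 mol.
pKa = −log(2.0 × 10^-5) = 4.699
pH = pKa + log(n_N3-/n_HN3) = 4.699 + log(0.552/0.214) = 4.699 + (+0.412)

pH = 5.11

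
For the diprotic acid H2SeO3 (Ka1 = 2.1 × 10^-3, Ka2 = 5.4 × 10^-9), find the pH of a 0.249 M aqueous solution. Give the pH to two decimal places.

Since Ka1 ≫ Ka2, the first ionization dominates [H+].
Ka1 = x²/(0.249 − x) = 2.1 × 10^-3
Solving the quadratic: x = (−Ka1 + √(Ka1² + 4·Ka1·C₀))/2 = 2.18 × 10^-2 M
pH = −log(2.18 × 10^-2) = 1.66

pH = 1.66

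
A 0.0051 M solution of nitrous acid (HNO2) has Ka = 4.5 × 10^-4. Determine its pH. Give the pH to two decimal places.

HNO2 ⇌ NO2- + H+
Ka = x²/(0.0051 − x) = 4.5 × 10^-4
Here C₀/Ka ≈ 11.3, so the small-x approximation fails. Use the quadratic:
x = [−0.00045 + √(0.00045² + 9.18e-06)]/2 = 1.31 × 10^-3 M
pH = −log(1.31 × 10^-3) = 2.88

pH = 2.88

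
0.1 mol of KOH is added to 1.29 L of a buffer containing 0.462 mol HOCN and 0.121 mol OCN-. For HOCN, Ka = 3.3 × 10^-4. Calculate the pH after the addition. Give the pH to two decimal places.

OH- converts HOCN to OCN-: HOCN → 0.362 mol, OCN- → 0.221 mol.
pKa = −log(3.3 × 10^-4) = 3.481
pH = pKa + log([A⁻]/[HA]) = 3.481 + log(0.221/0.362) = 3.481 -0.214

pH = 3.27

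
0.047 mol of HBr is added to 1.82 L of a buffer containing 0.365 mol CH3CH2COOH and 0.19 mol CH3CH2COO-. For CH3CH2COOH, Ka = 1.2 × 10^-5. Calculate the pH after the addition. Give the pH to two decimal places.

After neutralization: n(CH3CH2COOH) = 0.412 mol, n(CH3CH2COO-) = 0.143 mol.
pKa = −log(1.2 × 10^-5) = 4.921
pH = pKa + log(n_CH3CH2COO-/n_CH3CH2COOH) = 4.921 + log(0.143/0.412) = 4.921 + (-0.460)

pH = 4.46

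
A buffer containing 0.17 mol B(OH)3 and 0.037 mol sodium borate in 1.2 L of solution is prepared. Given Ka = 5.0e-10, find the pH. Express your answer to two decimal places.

pKa = −log(5.0 × 10^-10) = 9.301
Using pH = pKa + log([base]/[acid]) with [base]/[acid] = 0.037/0.17:
pH = 9.301 + (-0.662) = 8.64

pH = 8.64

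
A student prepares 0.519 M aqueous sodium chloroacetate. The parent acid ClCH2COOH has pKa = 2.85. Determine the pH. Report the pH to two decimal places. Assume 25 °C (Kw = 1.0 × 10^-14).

ClCH2COO- is the conjugate base of the weak acid ClCH2COOH.
Ka = 10^(−2.85) = 1.41 × 10^-3
Kb = Kw/Ka = 1.0×10^-14 / 1.41 × 10^-3 = 7.09 × 10^-12
From the ICE table, Kb = x²/(0.519 − x) = 7.09 × 10^-12.
Since Kb ≪ C₀, x ≈ √(Kb·C₀) = 1.92 × 10^-6 M.
pOH = 5.72, so pH = 14.00 − pOH = 8.28

pH = 8.28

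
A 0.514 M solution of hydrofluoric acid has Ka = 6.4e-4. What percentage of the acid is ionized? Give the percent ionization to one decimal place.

HF ⇌ F- + H+; let x = [H+] at equilibrium.
x ≈ √(Ka·C₀) = √(6.4 × 10^-4 × 0.514) = 1.81 × 10^-2 M
% ionization = x/C₀ × 100% = 1.81 × 10^-2/0.514 × 100% = 3.5%

3.5%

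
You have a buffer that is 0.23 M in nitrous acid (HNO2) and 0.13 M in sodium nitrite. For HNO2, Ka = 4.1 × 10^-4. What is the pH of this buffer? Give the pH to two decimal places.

pH = 3.14

pKa = −log(4.1 × 10^-4) = 3.387
Using pH = pKa + log([base]/[acid]) with [base]/[acid] = 0.13/0.23:
pH = 3.387 + (-0.248) = 3.14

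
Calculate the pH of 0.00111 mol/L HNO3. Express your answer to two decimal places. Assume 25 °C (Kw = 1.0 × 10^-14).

HNO3 is a strong acid and dissociates completely, so [H+] = 0.00111 M.
pH = -log(0.00111) = 2.95

pH = 2.95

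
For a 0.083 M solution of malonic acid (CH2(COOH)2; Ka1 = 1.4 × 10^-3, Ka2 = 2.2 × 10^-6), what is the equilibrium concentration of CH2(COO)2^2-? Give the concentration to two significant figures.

First ionization gives [H+] ≈ [CH2(COOH)COO-] = 1.01 × 10^-2 M.
Second step: Ka2 = [H+][CH2(COO)2^2-]/[CH2(COOH)COO-] ≈ [CH2(COO)2^2-] (since [H+] ≈ [CH2(COOH)COO-]).
So [CH2(COO)2^2-] ≈ Ka2.

2.2 × 10^-6 M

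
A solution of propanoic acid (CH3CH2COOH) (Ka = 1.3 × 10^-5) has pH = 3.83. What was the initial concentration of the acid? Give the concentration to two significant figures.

C₀ = 1.8 × 10^-3 M

[H+] = 10^(-3.83) = 1.48 × 10^-4 M = x
Ka = x²/(C₀ − x) ⇒ C₀ = x + x²/Ka
C₀ = 1.48 × 10^-4 + (1.48 × 10^-4)²/(1.3 × 10^-5) = 1.83 × 10^-3 M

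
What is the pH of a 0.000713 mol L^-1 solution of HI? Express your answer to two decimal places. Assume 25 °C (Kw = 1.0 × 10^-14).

HI is a strong acid and dissociates completely, so [H+] = 0.000713 M.
pH = -log(0.000713) = 3.15

pH = 3.15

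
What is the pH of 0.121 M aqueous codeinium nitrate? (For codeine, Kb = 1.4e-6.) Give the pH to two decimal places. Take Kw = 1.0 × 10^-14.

C18H22NO3+ is the conjugate acid of the weak base C18H21NO3.
Ka = Kw/Kb = 1.0×10^-14 / 1.4 × 10^-6 = 7.14 × 10^-9
Let x = [H+] at equilibrium. Ka = x²/(0.121 − x).
Since Ka ≪ C₀, x ≈ √(Ka·C₀) = 2.94 × 10^-5 M.
Check: 0.024% ionized — well under 5%, approximation valid.
pH = −log[H+] = −log(2.94 × 10^-5) = 4.53

pH = 4.53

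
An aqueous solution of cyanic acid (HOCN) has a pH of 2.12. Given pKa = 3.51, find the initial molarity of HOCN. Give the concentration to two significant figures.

C₀ = 1.9 × 10^-1 M

[H+] = 10^(-2.12) = 7.59 × 10^-3 M = x
Ka = 10^(−3.51) = 3.09 × 10^-4
Ka = x²/(C₀ − x) ⇒ C₀ = x + x²/Ka
C₀ = 7.59 × 10^-3 + (7.59 × 10^-3)²/(3.09 × 10^-4) = 1.94 × 10^-1 M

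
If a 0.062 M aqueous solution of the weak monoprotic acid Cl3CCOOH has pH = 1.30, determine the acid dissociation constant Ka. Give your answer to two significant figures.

[H+] = 10^(-1.30) = 5.01 × 10^-2 M
At equilibrium [HA] = 0.062 − 5.01 × 10^-2 = 1.19 × 10^-2 M
Ka = [H+][A-]/[HA] = (5.01 × 10^-2)² / 1.19 × 10^-2 = 2.1 × 10^-1

Ka = 2.1 × 10^-1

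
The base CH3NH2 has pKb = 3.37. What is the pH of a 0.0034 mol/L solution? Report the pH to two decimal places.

pH = 11.00

CH3NH2 + H2O ⇌ CH3NH3+ + OH-
Kb = 10^(−3.37) = 4.27 × 10^-4
From the ICE table, Kb = [OH-]²/(0.0034 − [OH-]) = 4.27 × 10^-4.
The 5% rule fails; solving [OH-]² + Kb·[OH-] − Kb·C₀ = 0 exactly:
[OH-] = [−0.000427 + √(0.000427² + 5.81e-06)]/2 = 1.01 × 10^-3 M
pOH = −log(1.01 × 10^-3) = 3.00; pH = 14.00 − 3.00 = 11.00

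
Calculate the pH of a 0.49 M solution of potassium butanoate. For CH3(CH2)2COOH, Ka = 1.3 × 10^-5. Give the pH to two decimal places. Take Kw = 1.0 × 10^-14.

pH = 9.29

CH3(CH2)2COO- is the conjugate base of the weak acid CH3(CH2)2COOH.
Kb = Kw/Ka = 1.0×10^-14 / 1.3 × 10^-5 = 7.69 × 10^-10
Kb = x²/(0.49 − x) = 7.69 × 10^-10
Since Kb ≪ C₀, x ≈ √(Kb·C₀) = 1.94 × 10^-5 M.
Check: 0.004% ionized — well under 5%, approximation valid.
pOH = −log(1.94 × 10^-5) = 4.71; pH = 14.00 − 4.71 = 9.29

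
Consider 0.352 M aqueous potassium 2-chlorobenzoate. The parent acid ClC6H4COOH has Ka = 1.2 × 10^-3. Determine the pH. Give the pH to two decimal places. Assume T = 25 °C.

ClC6H4COO- is the conjugate base of the weak acid ClC6H4COOH.
Kb = Kw/Ka = 1.0×10^-14 / 1.2 × 10^-3 = 8.33 × 10^-12
Let x = [OH-] at equilibrium. Kb = x²/(0.352 − x).
Since Kb ≪ C₀, x ≈ √(Kb·C₀) = 1.71 × 10^-6 M.
pOH = 5.77, so pH = 14.00 − pOH = 8.23

pH = 8.23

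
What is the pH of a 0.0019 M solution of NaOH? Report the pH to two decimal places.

pH = 11.28

NaOH is a strong base; [OH-] = 0.0019 M.
pOH = -log(0.0019) = 2.72
pH = 14.00 - 2.72 = 11.28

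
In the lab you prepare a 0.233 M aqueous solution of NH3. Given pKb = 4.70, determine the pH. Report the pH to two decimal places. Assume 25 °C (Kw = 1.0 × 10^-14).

pH = 11.33

NH3 + H2O ⇌ NH4+ + OH-
Kb = 10^(−4.70) = 2.00 × 10^-5
Let x = [OH-] at equilibrium. Kb = x²/(0.233 − x).
Since Kb ≪ C₀, x ≈ √(Kb·C₀) = 2.16 × 10^-3 M.
(x/C₀ = 0.93% < 5%, so the approximation holds.)
pOH = 2.67, so pH = 14.00 − pOH = 11.33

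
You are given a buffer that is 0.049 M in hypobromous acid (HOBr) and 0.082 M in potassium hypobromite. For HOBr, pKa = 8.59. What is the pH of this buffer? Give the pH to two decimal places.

pH = pKa + log([A⁻]/[HA]) = 8.59 + log(0.082/0.049)
pH = 8.59 + (+0.224) = 8.81

pH = 8.81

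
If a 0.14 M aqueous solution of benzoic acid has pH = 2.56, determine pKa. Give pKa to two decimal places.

pKa = 4.26

[H+] = 10^(-2.56) = 2.75 × 10^-3 M
At equilibrium [HA] = 0.14 − 2.75 × 10^-3 = 1.37 × 10^-1 M
Ka = [H+][A-]/[HA] = (2.75 × 10^-3)² / 1.37 × 10^-1 = 5.52 × 10^-5
pKa = -log(5.52 × 10^-5) = 4.26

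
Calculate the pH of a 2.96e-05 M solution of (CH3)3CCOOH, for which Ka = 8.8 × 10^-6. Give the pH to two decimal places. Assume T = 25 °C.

(CH3)3CCOOH ⇌ (CH3)3CCOO- + H+
Ka = [H+]²/(2.96e-05 − [H+]) = 8.8 × 10^-6
The 5% rule fails; solving [H+]² + Ka·[H+] − Ka·C₀ = 0 exactly:
[H+] = (−Ka + √(Ka² + 4·Ka·C₀))/2 = 1.23 × 10^-5 M
pH = −log(1.23 × 10^-5) = 4.91

pH = 4.91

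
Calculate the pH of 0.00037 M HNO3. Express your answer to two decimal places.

pH = 3.43

HNO3 is a strong acid and dissociates completely, so [H+] = 0.00037 M.
pH = -log(0.00037) = 3.43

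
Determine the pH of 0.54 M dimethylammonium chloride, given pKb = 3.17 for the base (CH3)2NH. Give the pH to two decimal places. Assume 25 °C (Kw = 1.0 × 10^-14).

(CH3)2NH2+ is the conjugate acid of the weak base (CH3)2NH.
Kb = 10^(−3.17) = 6.76 × 10^-4
Ka = Kw/Kb = 1.0×10^-14 / 6.76 × 10^-4 = 1.48 × 10^-11
Ka = x²/(0.54 − x) = 1.48 × 10^-11
Neglecting x in the denominator: x = √(1.48 × 10^-11 × 0.54) = 2.83 × 10^-6 M
(x/C₀ = 0.00052% < 5%, so the approximation holds.)
pH = −log[H+] = −log(2.83 × 10^-6) = 5.55

pH = 5.55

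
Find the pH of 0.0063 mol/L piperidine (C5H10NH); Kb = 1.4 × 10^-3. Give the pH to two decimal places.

pH = 11.37

C5H10NH + H2O ⇌ C5H10NH2+ + OH-
Let x = [OH-] at equilibrium. Kb = x²/(0.0063 − x).
The 5% rule fails; solving x² + Kb·x − Kb·C₀ = 0 exactly:
x = [−0.0014 + √(0.0014² + 3.53e-05)]/2 = 2.35 × 10^-3 M
pOH = −log(2.35 × 10^-3) = 2.63; pH = 14.00 − 2.63 = 11.37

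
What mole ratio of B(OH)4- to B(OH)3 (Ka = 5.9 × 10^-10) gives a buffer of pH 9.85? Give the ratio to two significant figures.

pKa = -log(5.9 × 10^-10) = 9.229
pH = pKa + log(r) ⇒ log(r) = 9.85 − 9.229 = +0.621
r = [B(OH)4-]/[B(OH)3] = 10^(+0.621) = 4.18

ratio = 4.2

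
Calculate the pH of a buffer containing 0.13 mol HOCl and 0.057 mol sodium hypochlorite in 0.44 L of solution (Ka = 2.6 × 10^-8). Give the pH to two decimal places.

pH = 7.23

pKa = −log(2.6 × 10^-8) = 7.585
Henderson–Hasselbalch: pH = pKa + log([OCl-]/[HOCl]) = 7.585 + log(0.057/0.13)
pH = 7.585 + (-0.358) = 7.23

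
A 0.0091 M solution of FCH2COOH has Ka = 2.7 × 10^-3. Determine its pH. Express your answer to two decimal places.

FCH2COOH ⇌ FCH2COO- + H+
From the ICE table, Ka = [H+]²/(0.0091 − [H+]) = 2.7 × 10^-3.
Here C₀/Ka ≈ 3.37, so the small-[H+] approximation fails. Use the quadratic:
[H+] = [−0.0027 + √(0.0027² + 9.83e-05)]/2 = 3.79 × 10^-3 M
pH = −log[H+] = −log(3.79 × 10^-3) = 2.42

pH = 2.42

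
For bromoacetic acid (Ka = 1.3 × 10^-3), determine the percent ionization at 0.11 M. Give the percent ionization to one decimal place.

BrCH2COOH ⇌ BrCH2COO- + H+; let x = [H+] at equilibrium.
Ka = x²/(C₀ − x); solving the quadratic gives x = 1.13 × 10^-2 M.
Fraction ionized = 1.13 × 10^-2 / 0.11 = 0.1027 → 10.3%

10.3%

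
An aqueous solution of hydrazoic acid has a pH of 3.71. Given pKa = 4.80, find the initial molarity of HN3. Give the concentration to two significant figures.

C₀ = 2.6 × 10^-3 M

[H+] = 10^(-3.71) = 1.95 × 10^-4 M = x
Ka = 10^(−4.80) = 1.58 × 10^-5
Ka = x²/(C₀ − x) ⇒ C₀ = x + x²/Ka
C₀ = 1.95 × 10^-4 + (1.95 × 10^-4)²/(1.58 × 10^-5) = 2.60 × 10^-3 M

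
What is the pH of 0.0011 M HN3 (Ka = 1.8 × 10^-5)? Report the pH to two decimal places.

pH = 3.88

HN3 ⇌ N3- + H+
From the ICE table, Ka = [H+]²/(0.0011 − [H+]) = 1.8 × 10^-5.
[H+] is not negligible relative to C₀; solve [H+]² + 1.8e-05·[H+] − 1.98e-08 = 0.
[H+] = (−Ka + √(Ka² + 4·Ka·C₀))/2 = 1.32 × 10^-4 M
pH = −log[H+] = −log(1.32 × 10^-4) = 3.88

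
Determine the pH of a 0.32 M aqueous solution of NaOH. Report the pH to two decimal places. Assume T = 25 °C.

NaOH is a strong base; [OH-] = 0.32 M.
pOH = -log(0.32) = 0.49
pH = 14.00 - 0.49 = 13.51

pH = 13.51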